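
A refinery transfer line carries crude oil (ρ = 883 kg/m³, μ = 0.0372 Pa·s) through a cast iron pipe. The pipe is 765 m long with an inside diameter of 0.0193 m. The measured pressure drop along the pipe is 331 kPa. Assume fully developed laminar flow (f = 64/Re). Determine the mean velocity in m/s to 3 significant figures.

V ≈ 0.135 m/s

For laminar flow, f = 64/Re with Re = ρVD/μ, so Darcy-Weisbach reduces to ΔP = 32μLV/D². Solving for V: V = ΔP·D²/(32μL) = 3.31e+05·(0.0193)²/(32·0.0372·765) = 0.1354 m/s.
Check: Re = ρVD/μ = 883·0.1354·0.0193/0.0372 = 62.02 < 2300, so the laminar assumption holds.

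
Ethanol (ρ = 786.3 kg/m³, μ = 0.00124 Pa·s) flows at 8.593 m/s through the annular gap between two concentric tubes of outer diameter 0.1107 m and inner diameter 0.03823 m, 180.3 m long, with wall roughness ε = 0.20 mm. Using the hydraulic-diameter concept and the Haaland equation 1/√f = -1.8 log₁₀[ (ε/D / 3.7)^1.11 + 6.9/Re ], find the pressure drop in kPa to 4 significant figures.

ΔP ≈ 1873 kPa

Hydraulic diameter D_h = 4A/P = D_o - D_i = 0.1107 - 0.03823 = 0.07247 m.
Re = ρVD_h/μ = 786.3·8.593·0.07247/0.00124 = 3.949e+05.
ε/D_h = 0.0002/0.07247 = 0.00276; Haaland gives 1/√f = -1.8 log₁₀[0.000338+1.75e-05] = 6.209, so f = 0.02594.
ΔP = f(L/D_h)(ρV²/2) = 0.02594·180.3/0.07247·2.903e+04 = 1.873e+06 Pa.
ΔP = 1873 kPa.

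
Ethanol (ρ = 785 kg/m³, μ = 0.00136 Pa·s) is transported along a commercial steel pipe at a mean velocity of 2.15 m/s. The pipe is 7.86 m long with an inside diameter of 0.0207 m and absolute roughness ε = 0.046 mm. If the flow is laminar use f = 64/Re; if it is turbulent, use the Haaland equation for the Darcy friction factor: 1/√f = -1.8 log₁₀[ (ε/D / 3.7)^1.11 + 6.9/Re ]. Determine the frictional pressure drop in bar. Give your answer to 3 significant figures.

ΔP ≈ 0.199 bar

Reynolds number Re = ρVD/μ = 785 · 2.15 · 0.0207 / 0.00136 = 2.569e+04.
Re > 4000 → turbulent. Relative roughness ε/D = 4.6e-05/0.0207 = 0.00222. Haaland: 1/√f = -1.8 log₁₀[(0.00222/3.7)^1.11 + 6.9/2.569e+04] = -1.8 log₁₀[0.000266 + 0.000269] = 5.89, so f = 0.02882.
Darcy-Weisbach: ΔP = f(L/D)(ρV²/2) = 0.02882·(7.86/0.0207)·(785·2.15²/2) = 0.02882·379.7·1814 = 1.986e+04 Pa.
ΔP = 1.986e+04 Pa = 0.199 bar.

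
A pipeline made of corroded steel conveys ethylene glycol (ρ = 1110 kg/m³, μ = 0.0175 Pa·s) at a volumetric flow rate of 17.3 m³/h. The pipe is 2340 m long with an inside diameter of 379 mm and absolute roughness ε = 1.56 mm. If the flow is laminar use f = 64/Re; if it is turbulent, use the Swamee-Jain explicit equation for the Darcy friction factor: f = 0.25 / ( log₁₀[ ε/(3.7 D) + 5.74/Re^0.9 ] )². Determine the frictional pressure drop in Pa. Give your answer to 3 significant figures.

Q = 17.3 m³/h = 17.3/3600 = 0.004806 m³/s.
Cross-sectional area A = πD²/4 = π(0.379)²/4 = 0.1128 m²; mean velocity V = Q/A = 0.004806/0.1128 = 0.0426 m/s.
Reynolds number Re = ρVD/μ = 1110 · 0.0426 · 0.379 / 0.0175 = 1024.
Re < 2300 → laminar flow, so f = 64/Re = 64/1024 = 0.0625 (the turbulent correlation is not needed).
Darcy-Weisbach: ΔP = f(L/D)(ρV²/2) = 0.0625·(2340/0.379)·(1110·0.0426²/2) = 0.0625·6174·1.007 = 388.6 Pa.

ΔP ≈ 389 Pa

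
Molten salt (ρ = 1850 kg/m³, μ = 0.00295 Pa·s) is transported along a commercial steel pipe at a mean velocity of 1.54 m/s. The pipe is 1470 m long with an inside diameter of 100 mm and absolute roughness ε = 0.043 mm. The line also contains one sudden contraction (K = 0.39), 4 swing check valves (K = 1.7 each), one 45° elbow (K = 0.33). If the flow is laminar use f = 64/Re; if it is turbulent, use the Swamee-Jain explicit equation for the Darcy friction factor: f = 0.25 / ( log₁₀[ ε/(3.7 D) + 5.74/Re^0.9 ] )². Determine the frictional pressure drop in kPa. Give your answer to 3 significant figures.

Reynolds number Re = ρVD/μ = 1850 · 1.54 · 0.1 / 0.00295 = 9.658e+04.
Re > 4000 → turbulent. Relative roughness ε/D = 4.3e-05/0.1 = 0.00043. Swamee-Jain: f = 0.25/(log₁₀[0.00043/3.7 + 5.74/9.658e+04^0.9])² = 0.25/(log₁₀[0.000116 + 0.000187])² = 0.25/(-3.518)² = 0.0202.
Total minor-loss coefficient ΣK = 1·0.39 + 4·1.7 + 1·0.33 = 7.52.
ΔP = [f·L/D + ΣK]·(ρV²/2) = [0.0202·1470/0.1 + 7.52]·(1850·1.54²/2) = [297 + 7.52]·2194 = 6.68e+05 Pa.
ΔP = 6.68e+05 Pa = 668 kPa.

ΔP ≈ 668 kPa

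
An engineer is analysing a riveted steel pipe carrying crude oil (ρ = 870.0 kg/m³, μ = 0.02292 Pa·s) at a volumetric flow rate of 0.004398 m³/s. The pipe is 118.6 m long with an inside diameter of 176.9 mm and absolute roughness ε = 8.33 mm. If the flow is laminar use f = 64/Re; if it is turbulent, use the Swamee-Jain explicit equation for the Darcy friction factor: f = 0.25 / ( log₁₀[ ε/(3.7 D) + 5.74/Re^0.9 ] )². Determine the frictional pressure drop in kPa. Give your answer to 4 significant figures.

ΔP ≈ 0.4974 kPa

Cross-sectional area A = πD²/4 = π(0.1769)²/4 = 0.02458 m²; mean velocity V = Q/A = 0.004398/0.02458 = 0.1789 m/s.
Reynolds number Re = ρVD/μ = 870 · 0.1789 · 0.1769 / 0.0229 = 1202.
Re < 2300 → laminar flow, so f = 64/Re = 64/1202 = 0.05326 (the turbulent correlation is not needed).
Darcy-Weisbach: ΔP = f(L/D)(ρV²/2) = 0.05326·(118.6/0.1769)·(870·0.1789²/2) = 0.05326·670.4·13.93 = 497.4 Pa.
ΔP = 497.4 Pa = 0.4974 kPa.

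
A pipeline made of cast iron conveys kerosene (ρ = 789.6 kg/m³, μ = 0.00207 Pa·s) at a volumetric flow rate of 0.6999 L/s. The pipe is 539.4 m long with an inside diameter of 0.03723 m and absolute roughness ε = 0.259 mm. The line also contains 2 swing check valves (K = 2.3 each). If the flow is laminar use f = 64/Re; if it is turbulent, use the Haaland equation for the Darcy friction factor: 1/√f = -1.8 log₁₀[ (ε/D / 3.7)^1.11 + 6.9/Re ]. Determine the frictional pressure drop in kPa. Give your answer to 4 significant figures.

ΔP ≈ 95.86 kPa

Q = 0.6999 L/s = 0.6999/1000 = 0.0006999 m³/s.
Cross-sectional area A = πD²/4 = π(0.03723)²/4 = 0.001089 m²; mean velocity V = Q/A = 0.0006999/0.001089 = 0.6429 m/s.
Reynolds number Re = ρVD/μ = 789.6 · 0.6429 · 0.03723 / 0.00207 = 9130.
Re > 4000 → turbulent. Relative roughness ε/D = 0.000259/0.03723 = 0.00696. Haaland: 1/√f = -1.8 log₁₀[(0.00696/3.7)^1.11 + 6.9/9130] = -1.8 log₁₀[0.000943 + 0.000756] = 4.986, so f = 0.04023.
Total minor-loss coefficient ΣK = 2·2.3 = 4.6.
ΔP = [f·L/D + ΣK]·(ρV²/2) = [0.04023·539.4/0.03723 + 4.6]·(789.6·0.6429²/2) = [582.8 + 4.6]·163.2 = 9.586e+04 Pa.
ΔP = 9.586e+04 Pa = 95.86 kPa.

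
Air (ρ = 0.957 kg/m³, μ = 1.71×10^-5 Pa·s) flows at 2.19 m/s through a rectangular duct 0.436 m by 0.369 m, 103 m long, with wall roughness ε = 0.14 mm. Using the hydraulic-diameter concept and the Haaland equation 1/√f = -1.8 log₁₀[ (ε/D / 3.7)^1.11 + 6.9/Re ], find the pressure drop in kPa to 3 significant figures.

ΔP ≈ 0.0129 kPa

Hydraulic diameter D_h = 4A/P = 4·(0.436·0.369)/(2·(0.436+0.369)) = 0.6435/1.61 = 0.3997 m.
Re = ρVD_h/μ = 0.957·2.19·0.3997/1.71e-05 = 4.899e+04.
ε/D_h = 0.00014/0.3997 = 0.00035; Haaland gives 1/√f = -1.8 log₁₀[3.42e-05+0.000141] = 6.762, so f = 0.02187.
ΔP = f(L/D_h)(ρV²/2) = 0.02187·103/0.3997·2.295 = 12.93 Pa.
ΔP = 0.0129 kPa.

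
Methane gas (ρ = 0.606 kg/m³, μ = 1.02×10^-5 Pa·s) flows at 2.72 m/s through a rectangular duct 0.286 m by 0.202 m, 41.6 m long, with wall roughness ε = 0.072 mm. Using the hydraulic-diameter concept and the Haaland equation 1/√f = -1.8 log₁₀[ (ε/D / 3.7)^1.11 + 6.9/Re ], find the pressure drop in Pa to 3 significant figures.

Hydraulic diameter D_h = 4A/P = 4·(0.286·0.202)/(2·(0.286+0.202)) = 0.2311/0.976 = 0.2368 m.
Re = ρVD_h/μ = 0.606·2.72·0.2368/1.02e-05 = 3.826e+04.
ε/D_h = 7.2e-05/0.2368 = 0.000304; Haaland gives 1/√f = -1.8 log₁₀[2.92e-05+0.00018] = 6.622, so f = 0.02281.
ΔP = f(L/D_h)(ρV²/2) = 0.02281·41.6/0.2368·2.242 = 8.983 Pa.

ΔP ≈ 8.98 Pa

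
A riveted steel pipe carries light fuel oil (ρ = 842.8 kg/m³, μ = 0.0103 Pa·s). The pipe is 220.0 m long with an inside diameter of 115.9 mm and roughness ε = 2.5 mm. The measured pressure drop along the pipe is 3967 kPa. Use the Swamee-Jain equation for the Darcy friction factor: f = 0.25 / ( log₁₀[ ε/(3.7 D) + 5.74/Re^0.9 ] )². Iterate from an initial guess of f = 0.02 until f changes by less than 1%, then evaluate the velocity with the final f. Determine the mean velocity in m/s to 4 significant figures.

Rearranging Darcy-Weisbach: V = √(2·ΔP·D/(f·L·ρ)). With ε/D = 0.0025/0.1159 = 0.0216, iterate starting from f = 0.02:
  f = 0.02 → V = √(2·3.967e+06·0.1159/(0.02·220·842.8)) = 15.75 m/s; Re = ρVD/μ = 1.493e+05; f → 0.0505
  f = 0.0505 → V = 9.91 m/s; Re = 9.398e+04; f → 0.05071
Converged (Δf/f < 1%). With the final f = 0.05071: V = √(2·3.967e+06·0.1159/(0.05071·220·842.8)) = 9.889 m/s.

V ≈ 9.889 m/s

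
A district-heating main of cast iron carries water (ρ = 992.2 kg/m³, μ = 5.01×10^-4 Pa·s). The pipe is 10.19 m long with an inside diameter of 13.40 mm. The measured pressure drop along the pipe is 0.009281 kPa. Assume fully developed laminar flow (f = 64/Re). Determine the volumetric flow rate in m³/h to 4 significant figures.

For laminar flow, f = 64/Re with Re = ρVD/μ, so Darcy-Weisbach reduces to ΔP = 32μLV/D². Solving for V: V = ΔP·D²/(32μL) = 9.281·(0.0134)²/(32·0.000501·10.19) = 0.0102 m/s.
Check: Re = ρVD/μ = 992.2·0.0102·0.0134/0.000501 = 270.7 < 2300, so the laminar assumption holds.
Q = V·A = 0.0102·(π/4·0.0134²) = 1.439e-06 m³/s = 0.005179 m³/h.

Q ≈ 0.005179 m³/h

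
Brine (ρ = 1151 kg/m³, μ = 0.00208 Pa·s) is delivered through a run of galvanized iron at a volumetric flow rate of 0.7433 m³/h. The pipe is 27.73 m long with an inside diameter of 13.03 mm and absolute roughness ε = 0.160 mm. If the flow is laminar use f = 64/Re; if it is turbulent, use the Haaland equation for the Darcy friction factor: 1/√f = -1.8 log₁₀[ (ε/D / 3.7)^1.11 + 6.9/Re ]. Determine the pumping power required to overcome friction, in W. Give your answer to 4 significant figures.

Q = 0.7433 m³/h = 0.7433/3600 = 0.0002065 m³/s.
Cross-sectional area A = πD²/4 = π(0.01303)²/4 = 0.0001333 m²; mean velocity V = Q/A = 0.0002065/0.0001333 = 1.548 m/s.
Reynolds number Re = ρVD/μ = 1151 · 1.548 · 0.01303 / 0.00208 = 1.116e+04.
Re > 4000 → turbulent. Relative roughness ε/D = 0.00016/0.01303 = 0.0123. Haaland: 1/√f = -1.8 log₁₀[(0.0123/3.7)^1.11 + 6.9/1.116e+04] = -1.8 log₁₀[0.00177 + 0.000618] = 4.719, so f = 0.0449.
Darcy-Weisbach: ΔP = f(L/D)(ρV²/2) = 0.0449·(27.73/0.01303)·(1151·1.548²/2) = 0.0449·2128·1380 = 1.319e+05 Pa.
Pumping power P = QΔP = 0.0002065·1.319e+05 = 27.224 W = 27.22 W.

P ≈ 27.22 W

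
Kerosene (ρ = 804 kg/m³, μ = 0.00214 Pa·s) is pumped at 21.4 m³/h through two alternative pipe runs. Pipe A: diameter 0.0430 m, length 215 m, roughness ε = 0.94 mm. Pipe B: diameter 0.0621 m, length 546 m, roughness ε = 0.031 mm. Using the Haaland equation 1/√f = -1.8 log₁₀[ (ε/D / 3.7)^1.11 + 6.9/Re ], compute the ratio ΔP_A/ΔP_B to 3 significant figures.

Pipe A: V = Q/A = 0.005944/0.001452 = 4.093 m/s; Re = 6.613e+04; ε/D = 0.0219; Haaland → f = 0.05099; ΔP_A = f(L/D)(ρV²/2) = 1.717e+06 Pa.
Pipe B: V = Q/A = 0.005944/0.003029 = 1.963 m/s; Re = 4.579e+04; ε/D = 0.000499; Haaland → f = 0.02259; ΔP_B = f(L/D)(ρV²/2) = 3.076e+05 Pa.
ΔP_A/ΔP_B = 1.717e+06/3.076e+05 = 5.58.

ΔP_A/ΔP_B ≈ 5.58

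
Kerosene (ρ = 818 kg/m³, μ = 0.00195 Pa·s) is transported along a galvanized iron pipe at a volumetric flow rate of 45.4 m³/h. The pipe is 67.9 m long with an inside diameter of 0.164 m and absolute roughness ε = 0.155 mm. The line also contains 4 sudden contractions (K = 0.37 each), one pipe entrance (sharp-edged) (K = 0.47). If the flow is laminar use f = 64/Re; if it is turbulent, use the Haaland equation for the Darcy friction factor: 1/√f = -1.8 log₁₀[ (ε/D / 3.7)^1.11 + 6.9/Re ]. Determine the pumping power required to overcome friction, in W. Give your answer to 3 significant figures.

P ≈ 22.0 W

Q = 45.4 m³/h = 45.4/3600 = 0.01261 m³/s.
Cross-sectional area A = πD²/4 = π(0.164)²/4 = 0.02112 m²; mean velocity V = Q/A = 0.01261/0.02112 = 0.597 m/s.
Reynolds number Re = ρVD/μ = 818 · 0.597 · 0.164 / 0.00195 = 4.107e+04.
Re > 4000 → turbulent. Relative roughness ε/D = 0.000155/0.164 = 0.000945. Haaland: 1/√f = -1.8 log₁₀[(0.000945/3.7)^1.11 + 6.9/4.107e+04] = -1.8 log₁₀[0.000103 + 0.000168] = 6.421, so f = 0.02425.
Total minor-loss coefficient ΣK = 4·0.37 + 1·0.47 = 1.95.
ΔP = [f·L/D + ΣK]·(ρV²/2) = [0.02425·67.9/0.164 + 1.95]·(818·0.597²/2) = [10.04 + 1.95]·145.8 = 1748 Pa.
Pumping power P = QΔP = 0.01261·1748 = 22.04 W = 22.0 W.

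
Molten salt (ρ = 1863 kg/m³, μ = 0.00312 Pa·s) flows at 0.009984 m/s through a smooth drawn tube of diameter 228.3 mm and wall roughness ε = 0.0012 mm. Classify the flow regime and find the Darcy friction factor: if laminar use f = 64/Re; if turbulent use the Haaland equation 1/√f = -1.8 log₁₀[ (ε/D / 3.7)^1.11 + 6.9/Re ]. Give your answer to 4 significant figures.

Re = ρVD/μ = 1863·0.009984·0.2283/0.00312 = 1361.
Re < 2300 → laminar, so f = 64/Re = 0.04702 (roughness is irrelevant in laminar flow).

f ≈ 0.04702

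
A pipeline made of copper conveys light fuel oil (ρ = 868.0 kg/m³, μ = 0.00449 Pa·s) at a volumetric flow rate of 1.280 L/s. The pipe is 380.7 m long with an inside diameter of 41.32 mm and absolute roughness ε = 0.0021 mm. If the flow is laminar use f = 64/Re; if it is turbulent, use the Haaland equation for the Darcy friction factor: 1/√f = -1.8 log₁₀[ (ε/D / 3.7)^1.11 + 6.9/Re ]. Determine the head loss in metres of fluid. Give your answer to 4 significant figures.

Q = 1.280 L/s = 1.280/1000 = 0.00128 m³/s.
Cross-sectional area A = πD²/4 = π(0.04132)²/4 = 0.001341 m²; mean velocity V = Q/A = 0.00128/0.001341 = 0.9546 m/s.
Reynolds number Re = ρVD/μ = 868 · 0.9546 · 0.04132 / 0.00449 = 7625.
Re > 4000 → turbulent. Relative roughness ε/D = 2.1e-06/0.04132 = 5.08e-05. Haaland: 1/√f = -1.8 log₁₀[(5.08e-05/3.7)^1.11 + 6.9/7625] = -1.8 log₁₀[4.01e-06 + 0.000905] = 5.475, so f = 0.03336.
Darcy-Weisbach: ΔP = f(L/D)(ρV²/2) = 0.03336·(380.7/0.04132)·(868·0.9546²/2) = 0.03336·9213·395.4 = 1.216e+05 Pa.
Head loss h_f = ΔP/(ρg) = 1.216e+05/(868·9.81) = 14.28 m.

h_f ≈ 14.28 m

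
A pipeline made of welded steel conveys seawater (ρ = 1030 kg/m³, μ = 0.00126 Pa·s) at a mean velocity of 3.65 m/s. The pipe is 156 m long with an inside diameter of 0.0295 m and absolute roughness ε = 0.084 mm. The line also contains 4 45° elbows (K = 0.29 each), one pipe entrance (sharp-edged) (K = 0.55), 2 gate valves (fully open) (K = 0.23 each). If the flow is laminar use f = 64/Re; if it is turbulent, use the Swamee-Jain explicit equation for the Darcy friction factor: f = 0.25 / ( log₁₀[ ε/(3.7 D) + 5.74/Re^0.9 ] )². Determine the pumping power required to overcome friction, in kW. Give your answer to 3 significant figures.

P ≈ 2.53 kW

Reynolds number Re = ρVD/μ = 1030 · 3.65 · 0.0295 / 0.00126 = 8.802e+04.
Re > 4000 → turbulent. Relative roughness ε/D = 8.4e-05/0.0295 = 0.00285. Swamee-Jain: f = 0.25/(log₁₀[0.00285/3.7 + 5.74/8.802e+04^0.9])² = 0.25/(log₁₀[0.00077 + 0.000204])² = 0.25/(-3.012)² = 0.02756.
Total minor-loss coefficient ΣK = 4·0.29 + 1·0.55 + 2·0.23 = 2.17.
ΔP = [f·L/D + ΣK]·(ρV²/2) = [0.02756·156/0.0295 + 2.17]·(1030·3.65²/2) = [145.7 + 2.17]·6861 = 1.015e+06 Pa.
Q = V·A = 3.65·0.0006835 = 0.002495 m³/s.
Pumping power P = QΔP = 0.002495·1.015e+06 = 2532 W = 2.53 kW.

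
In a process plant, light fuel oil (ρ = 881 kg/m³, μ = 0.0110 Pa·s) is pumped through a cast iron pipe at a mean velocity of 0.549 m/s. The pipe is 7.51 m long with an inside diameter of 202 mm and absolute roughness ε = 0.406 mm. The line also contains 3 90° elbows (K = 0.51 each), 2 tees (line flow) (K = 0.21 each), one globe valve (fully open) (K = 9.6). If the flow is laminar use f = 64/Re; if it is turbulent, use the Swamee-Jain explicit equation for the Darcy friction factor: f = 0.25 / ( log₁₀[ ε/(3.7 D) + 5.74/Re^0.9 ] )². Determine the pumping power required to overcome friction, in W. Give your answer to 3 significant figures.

Reynolds number Re = ρVD/μ = 881 · 0.549 · 0.202 / 0.011 = 8882.
Re > 4000 → turbulent. Relative roughness ε/D = 0.000406/0.202 = 0.00201. Swamee-Jain: f = 0.25/(log₁₀[0.00201/3.7 + 5.74/8882^0.9])² = 0.25/(log₁₀[0.000543 + 0.0016])² = 0.25/(-2.668)² = 0.03512.
Total minor-loss coefficient ΣK = 3·0.51 + 2·0.21 + 1·9.6 = 11.5.
ΔP = [f·L/D + ΣK]·(ρV²/2) = [0.03512·7.51/0.202 + 11.5]·(881·0.549²/2) = [1.306 + 11.5]·132.8 = 1707 Pa.
Q = V·A = 0.549·0.03205 = 0.01759 m³/s.
Pumping power P = QΔP = 0.01759·1707 = 30.03 W = 30.0 W.

P ≈ 30.0 W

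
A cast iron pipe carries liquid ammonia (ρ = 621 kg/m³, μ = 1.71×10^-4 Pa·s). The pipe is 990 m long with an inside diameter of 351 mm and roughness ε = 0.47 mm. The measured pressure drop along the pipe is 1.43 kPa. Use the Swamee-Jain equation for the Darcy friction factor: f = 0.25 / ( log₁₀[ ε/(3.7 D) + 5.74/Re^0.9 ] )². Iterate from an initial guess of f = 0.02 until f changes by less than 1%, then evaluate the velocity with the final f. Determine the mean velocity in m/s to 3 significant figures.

V ≈ 0.273 m/s

Rearranging Darcy-Weisbach: V = √(2·ΔP·D/(f·L·ρ)). With ε/D = 0.00047/0.351 = 0.00134, iterate starting from f = 0.02:
  f = 0.02 → V = √(2·1430·0.351/(0.02·990·621)) = 0.2857 m/s; Re = ρVD/μ = 3.642e+05; f → 0.02191
  f = 0.02191 → V = 0.273 m/s; Re = 3.48e+05; f → 0.02194
Converged (Δf/f < 1%). With the final f = 0.02194: V = √(2·1430·0.351/(0.02194·990·621)) = 0.2728 m/s.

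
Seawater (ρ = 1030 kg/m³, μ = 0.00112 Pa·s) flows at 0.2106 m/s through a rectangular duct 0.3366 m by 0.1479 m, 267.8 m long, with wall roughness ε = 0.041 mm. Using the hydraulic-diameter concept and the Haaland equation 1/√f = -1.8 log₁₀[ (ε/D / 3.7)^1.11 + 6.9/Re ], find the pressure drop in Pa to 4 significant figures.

Hydraulic diameter D_h = 4A/P = 4·(0.3366·0.1479)/(2·(0.3366+0.1479)) = 0.1991/0.969 = 0.2055 m.
Re = ρVD_h/μ = 1030·0.2106·0.2055/0.00112 = 3.98e+04.
ε/D_h = 4.1e-05/0.2055 = 0.0002; Haaland gives 1/√f = -1.8 log₁₀[1.83e-05+0.000173] = 6.691, so f = 0.02233.
ΔP = f(L/D_h)(ρV²/2) = 0.02233·267.8/0.2055·22.84 = 664.8 Pa.

ΔP ≈ 664.8 Pa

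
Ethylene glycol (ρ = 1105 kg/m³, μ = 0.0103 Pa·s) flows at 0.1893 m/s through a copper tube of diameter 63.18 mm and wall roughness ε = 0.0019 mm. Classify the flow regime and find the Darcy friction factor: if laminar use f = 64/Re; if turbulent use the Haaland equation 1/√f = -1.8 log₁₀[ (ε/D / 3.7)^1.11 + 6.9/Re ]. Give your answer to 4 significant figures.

f ≈ 0.04988

Re = ρVD/μ = 1105·0.1893·0.06318/0.0103 = 1283.
Re < 2300 → laminar, so f = 64/Re = 0.04988 (roughness is irrelevant in laminar flow).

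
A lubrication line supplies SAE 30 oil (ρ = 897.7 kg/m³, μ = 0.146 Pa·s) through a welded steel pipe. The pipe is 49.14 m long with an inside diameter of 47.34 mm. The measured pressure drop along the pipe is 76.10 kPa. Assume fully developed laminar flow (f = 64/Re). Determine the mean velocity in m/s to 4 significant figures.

For laminar flow, f = 64/Re with Re = ρVD/μ, so Darcy-Weisbach reduces to ΔP = 32μLV/D². Solving for V: V = ΔP·D²/(32μL) = 7.61e+04·(0.04734)²/(32·0.146·49.14) = 0.7429 m/s.
Check: Re = ρVD/μ = 897.7·0.7429·0.04734/0.146 = 216.2 < 2300, so the laminar assumption holds.

V ≈ 0.7429 m/s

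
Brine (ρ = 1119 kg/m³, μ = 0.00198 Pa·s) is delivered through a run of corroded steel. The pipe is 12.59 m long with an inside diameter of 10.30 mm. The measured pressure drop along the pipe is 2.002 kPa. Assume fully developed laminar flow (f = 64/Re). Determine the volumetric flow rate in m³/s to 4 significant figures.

Q ≈ 2.219×10^-5 m³/s

For laminar flow, f = 64/Re with Re = ρVD/μ, so Darcy-Weisbach reduces to ΔP = 32μLV/D². Solving for V: V = ΔP·D²/(32μL) = 2002·(0.0103)²/(32·0.00198·12.59) = 0.2663 m/s.
Check: Re = ρVD/μ = 1119·0.2663·0.0103/0.00198 = 1550 < 2300, so the laminar assumption holds.
Q = V·A = 0.2663·(π/4·0.0103²) = 2.219e-05 m³/s = 2.219×10^-5 m³/s.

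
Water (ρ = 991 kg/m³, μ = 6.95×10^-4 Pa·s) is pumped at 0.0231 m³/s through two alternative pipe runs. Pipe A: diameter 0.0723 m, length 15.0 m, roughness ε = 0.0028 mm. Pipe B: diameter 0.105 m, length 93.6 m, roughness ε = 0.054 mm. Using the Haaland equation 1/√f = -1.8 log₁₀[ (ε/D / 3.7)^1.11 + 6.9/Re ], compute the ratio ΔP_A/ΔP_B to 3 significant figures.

Pipe A: V = Q/A = 0.0231/0.004106 = 5.627 m/s; Re = 5.801e+05; ε/D = 3.87e-05; Haaland → f = 0.01324; ΔP_A = f(L/D)(ρV²/2) = 4.309e+04 Pa.
Pipe B: V = Q/A = 0.0231/0.008659 = 2.668 m/s; Re = 3.994e+05; ε/D = 0.000514; Haaland → f = 0.01786; ΔP_B = f(L/D)(ρV²/2) = 5.614e+04 Pa.
ΔP_A/ΔP_B = 4.309e+04/5.614e+04 = 0.768.

ΔP_A/ΔP_B ≈ 0.768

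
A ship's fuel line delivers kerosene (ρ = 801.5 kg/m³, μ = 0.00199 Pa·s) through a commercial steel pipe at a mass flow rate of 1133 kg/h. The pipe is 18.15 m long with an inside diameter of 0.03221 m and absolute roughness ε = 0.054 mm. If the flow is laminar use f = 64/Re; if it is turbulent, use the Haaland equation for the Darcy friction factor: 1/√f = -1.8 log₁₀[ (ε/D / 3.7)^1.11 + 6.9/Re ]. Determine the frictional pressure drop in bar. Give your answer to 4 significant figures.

ΔP ≈ 0.01942 bar

ṁ = 1133 kg/h = 1133/3600 = 0.3147 kg/s.
A = πD²/4 = π(0.03221)²/4 = 0.0008148 m²; mean velocity V = ṁ/(ρA) = 0.3147/(801.5 · 0.0008148) = 0.4819 m/s.
Reynolds number Re = ρVD/μ = 801.5 · 0.4819 · 0.03221 / 0.00199 = 6252.
Re > 4000 → turbulent. Relative roughness ε/D = 5.4e-05/0.03221 = 0.00168. Haaland: 1/√f = -1.8 log₁₀[(0.00168/3.7)^1.11 + 6.9/6252] = -1.8 log₁₀[0.000194 + 0.0011] = 5.196, so f = 0.03704.
Darcy-Weisbach: ΔP = f(L/D)(ρV²/2) = 0.03704·(18.15/0.03221)·(801.5·0.4819²/2) = 0.03704·563.5·93.06 = 1942 Pa.
ΔP = 1942 Pa = 0.01942 bar.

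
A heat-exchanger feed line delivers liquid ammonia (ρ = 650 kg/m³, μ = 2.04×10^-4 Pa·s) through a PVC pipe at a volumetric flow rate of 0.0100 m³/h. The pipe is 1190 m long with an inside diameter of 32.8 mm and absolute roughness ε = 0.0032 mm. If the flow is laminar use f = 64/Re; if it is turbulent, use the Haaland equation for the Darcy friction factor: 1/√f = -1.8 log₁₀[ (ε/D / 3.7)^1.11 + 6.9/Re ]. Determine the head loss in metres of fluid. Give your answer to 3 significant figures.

Q = 0.0100 m³/h = 0.0100/3600 = 2.778e-06 m³/s.
Cross-sectional area A = πD²/4 = π(0.0328)²/4 = 0.000845 m²; mean velocity V = Q/A = 2.778e-06/0.000845 = 0.003287 m/s.
Reynolds number Re = ρVD/μ = 650 · 0.003287 · 0.0328 / 0.000204 = 343.6.
Re < 2300 → laminar flow, so f = 64/Re = 64/343.6 = 0.1863 (the turbulent correlation is not needed).
Darcy-Weisbach: ΔP = f(L/D)(ρV²/2) = 0.1863·(1190/0.0328)·(650·0.003287²/2) = 0.1863·3.628e+04·0.003512 = 23.74 Pa.
Head loss h_f = ΔP/(ρg) = 23.74/(650·9.81) = 0.00372 m.

h_f ≈ 0.00372 m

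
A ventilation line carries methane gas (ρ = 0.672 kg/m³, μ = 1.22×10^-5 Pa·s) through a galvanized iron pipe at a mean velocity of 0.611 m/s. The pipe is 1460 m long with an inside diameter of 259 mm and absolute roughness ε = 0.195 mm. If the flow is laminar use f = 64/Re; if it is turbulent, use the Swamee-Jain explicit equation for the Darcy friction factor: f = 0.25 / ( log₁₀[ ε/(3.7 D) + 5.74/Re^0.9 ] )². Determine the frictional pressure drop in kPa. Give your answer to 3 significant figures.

ΔP ≈ 0.0236 kPa

Reynolds number Re = ρVD/μ = 0.672 · 0.611 · 0.259 / 1.22e-05 = 8717.
Re > 4000 → turbulent. Relative roughness ε/D = 0.000195/0.259 = 0.000753. Swamee-Jain: f = 0.25/(log₁₀[0.000753/3.7 + 5.74/8717^0.9])² = 0.25/(log₁₀[0.000203 + 0.00163])² = 0.25/(-2.736)² = 0.03339.
Darcy-Weisbach: ΔP = f(L/D)(ρV²/2) = 0.03339·(1460/0.259)·(0.672·0.611²/2) = 0.03339·5637·0.1254 = 23.61 Pa.
ΔP = 23.61 Pa = 0.0236 kPa.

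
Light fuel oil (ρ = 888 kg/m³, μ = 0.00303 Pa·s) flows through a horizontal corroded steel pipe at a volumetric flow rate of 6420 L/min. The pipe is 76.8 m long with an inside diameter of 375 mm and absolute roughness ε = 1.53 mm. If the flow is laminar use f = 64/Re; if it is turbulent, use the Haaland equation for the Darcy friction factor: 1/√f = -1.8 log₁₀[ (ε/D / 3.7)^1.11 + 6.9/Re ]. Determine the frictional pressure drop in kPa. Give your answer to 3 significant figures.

Q = 6420 L/min = 6420/60000 = 0.107 m³/s.
Cross-sectional area A = πD²/4 = π(0.375)²/4 = 0.1104 m²; mean velocity V = Q/A = 0.107/0.1104 = 0.9688 m/s.
Reynolds number Re = ρVD/μ = 888 · 0.9688 · 0.375 / 0.00303 = 1.065e+05.
Re > 4000 → turbulent. Relative roughness ε/D = 0.00153/0.375 = 0.00408. Haaland: 1/√f = -1.8 log₁₀[(0.00408/3.7)^1.11 + 6.9/1.065e+05] = -1.8 log₁₀[0.000521 + 6.48e-05] = 5.818, so f = 0.02955.
Darcy-Weisbach: ΔP = f(L/D)(ρV²/2) = 0.02955·(76.8/0.375)·(888·0.9688²/2) = 0.02955·204.8·416.7 = 2522 Pa.
ΔP = 2522 Pa = 2.52 kPa.

ΔP ≈ 2.52 kPa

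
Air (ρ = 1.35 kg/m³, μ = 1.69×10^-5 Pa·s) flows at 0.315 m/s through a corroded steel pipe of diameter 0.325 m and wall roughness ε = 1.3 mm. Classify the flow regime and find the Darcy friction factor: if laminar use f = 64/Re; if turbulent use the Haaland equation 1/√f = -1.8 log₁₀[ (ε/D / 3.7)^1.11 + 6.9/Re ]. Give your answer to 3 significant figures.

Re = ρVD/μ = 1.35·0.315·0.325/1.69e-05 = 8178.
Re > 4000 → turbulent. ε/D = 0.0013/0.325 = 0.004; Haaland: 1/√f = -1.8 log₁₀[0.00051 + 0.000844] = 5.163, so f = 0.03751.

f ≈ 0.0375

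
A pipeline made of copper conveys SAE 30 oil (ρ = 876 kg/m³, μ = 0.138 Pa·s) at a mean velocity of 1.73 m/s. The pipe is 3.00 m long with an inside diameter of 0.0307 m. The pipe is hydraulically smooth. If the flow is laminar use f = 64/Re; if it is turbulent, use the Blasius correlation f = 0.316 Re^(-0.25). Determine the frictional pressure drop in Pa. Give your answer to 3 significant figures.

ΔP ≈ 24300 Pa

Reynolds number Re = ρVD/μ = 876 · 1.73 · 0.0307 / 0.138 = 337.1.
Re < 2300 → laminar flow, so f = 64/Re = 64/337.1 = 0.1898 (the turbulent correlation is not needed).
Darcy-Weisbach: ΔP = f(L/D)(ρV²/2) = 0.1898·(3/0.0307)·(876·1.73²/2) = 0.1898·97.72·1311 = 2.432e+04 Pa.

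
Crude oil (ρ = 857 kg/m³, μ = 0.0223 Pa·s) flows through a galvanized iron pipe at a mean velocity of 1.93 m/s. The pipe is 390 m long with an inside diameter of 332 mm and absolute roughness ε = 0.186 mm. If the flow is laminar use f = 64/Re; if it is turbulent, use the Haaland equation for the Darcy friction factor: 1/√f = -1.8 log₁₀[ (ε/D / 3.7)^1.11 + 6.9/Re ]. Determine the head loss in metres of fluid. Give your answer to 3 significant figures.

h_f ≈ 5.71 m

Reynolds number Re = ρVD/μ = 857 · 1.93 · 0.332 / 0.0223 = 2.462e+04.
Re > 4000 → turbulent. Relative roughness ε/D = 0.000186/0.332 = 0.00056. Haaland: 1/√f = -1.8 log₁₀[(0.00056/3.7)^1.11 + 6.9/2.462e+04] = -1.8 log₁₀[5.75e-05 + 0.00028] = 6.249, so f = 0.02561.
Darcy-Weisbach: ΔP = f(L/D)(ρV²/2) = 0.02561·(390/0.332)·(857·1.93²/2) = 0.02561·1175·1596 = 4.802e+04 Pa.
Head loss h_f = ΔP/(ρg) = 4.802e+04/(857·9.81) = 5.71 m.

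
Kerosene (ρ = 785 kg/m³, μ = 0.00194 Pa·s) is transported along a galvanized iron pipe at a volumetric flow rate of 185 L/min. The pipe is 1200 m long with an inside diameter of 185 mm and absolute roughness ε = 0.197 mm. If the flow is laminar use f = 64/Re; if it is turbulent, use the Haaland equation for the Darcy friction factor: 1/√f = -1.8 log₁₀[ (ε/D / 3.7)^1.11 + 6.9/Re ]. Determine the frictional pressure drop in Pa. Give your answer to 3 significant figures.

Q = 185 L/min = 185/60000 = 0.003083 m³/s.
Cross-sectional area A = πD²/4 = π(0.185)²/4 = 0.02688 m²; mean velocity V = Q/A = 0.003083/0.02688 = 0.1147 m/s.
Reynolds number Re = ρVD/μ = 785 · 0.1147 · 0.185 / 0.00194 = 8587.
Re > 4000 → turbulent. Relative roughness ε/D = 0.000197/0.185 = 0.00106. Haaland: 1/√f = -1.8 log₁₀[(0.00106/3.7)^1.11 + 6.9/8587] = -1.8 log₁₀[0.000117 + 0.000804] = 5.464, so f = 0.03349.
Darcy-Weisbach: ΔP = f(L/D)(ρV²/2) = 0.03349·(1200/0.185)·(785·0.1147²/2) = 0.03349·6486·5.164 = 1122 Pa.

ΔP ≈ 1120 Pa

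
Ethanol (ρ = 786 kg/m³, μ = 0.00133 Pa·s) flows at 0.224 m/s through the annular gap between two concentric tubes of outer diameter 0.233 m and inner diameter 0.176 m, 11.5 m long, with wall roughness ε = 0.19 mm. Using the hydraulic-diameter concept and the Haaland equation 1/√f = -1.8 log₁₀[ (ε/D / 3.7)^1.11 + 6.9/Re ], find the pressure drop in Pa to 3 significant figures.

ΔP ≈ 148 Pa

Hydraulic diameter D_h = 4A/P = D_o - D_i = 0.233 - 0.176 = 0.057 m.
Re = ρVD_h/μ = 786·0.224·0.057/0.00133 = 7546.
ε/D_h = 0.00019/0.057 = 0.00333; Haaland gives 1/√f = -1.8 log₁₀[0.000417+0.000914] = 5.176, so f = 0.03732.
ΔP = f(L/D_h)(ρV²/2) = 0.03732·11.5/0.057·19.72 = 148.5 Pa.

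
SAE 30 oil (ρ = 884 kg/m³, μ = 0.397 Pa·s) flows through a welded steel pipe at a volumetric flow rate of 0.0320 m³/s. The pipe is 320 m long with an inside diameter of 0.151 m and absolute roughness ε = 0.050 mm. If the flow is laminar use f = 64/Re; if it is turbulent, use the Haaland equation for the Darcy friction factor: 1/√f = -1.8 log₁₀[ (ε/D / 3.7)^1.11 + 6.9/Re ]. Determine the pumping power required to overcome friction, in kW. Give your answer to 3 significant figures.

P ≈ 10.2 kW

Cross-sectional area A = πD²/4 = π(0.151)²/4 = 0.01791 m²; mean velocity V = Q/A = 0.032/0.01791 = 1.787 m/s.
Reynolds number Re = ρVD/μ = 884 · 1.787 · 0.151 / 0.397 = 600.8.
Re < 2300 → laminar flow, so f = 64/Re = 64/600.8 = 0.1065 (the turbulent correlation is not needed).
Darcy-Weisbach: ΔP = f(L/D)(ρV²/2) = 0.1065·(320/0.151)·(884·1.787²/2) = 0.1065·2119·1411 = 3.186e+05 Pa.
Pumping power P = QΔP = 0.032·3.186e+05 = 10200 W = 10.2 kW.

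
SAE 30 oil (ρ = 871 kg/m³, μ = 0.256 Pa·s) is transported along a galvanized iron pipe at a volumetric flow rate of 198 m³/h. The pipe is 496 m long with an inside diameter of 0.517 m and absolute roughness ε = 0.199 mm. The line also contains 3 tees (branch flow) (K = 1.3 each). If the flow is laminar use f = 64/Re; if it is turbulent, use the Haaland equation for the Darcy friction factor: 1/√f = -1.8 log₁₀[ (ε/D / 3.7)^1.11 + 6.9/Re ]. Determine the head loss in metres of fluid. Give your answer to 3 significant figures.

Q = 198 m³/h = 198/3600 = 0.055 m³/s.
Cross-sectional area A = πD²/4 = π(0.517)²/4 = 0.2099 m²; mean velocity V = Q/A = 0.055/0.2099 = 0.262 m/s.
Reynolds number Re = ρVD/μ = 871 · 0.262 · 0.517 / 0.256 = 460.9.
Re < 2300 → laminar flow, so f = 64/Re = 64/460.9 = 0.1389 (the turbulent correlation is not needed).
Total minor-loss coefficient ΣK = 3·1.3 = 3.9.
ΔP = [f·L/D + ΣK]·(ρV²/2) = [0.1389·496/0.517 + 3.9]·(871·0.262²/2) = [133.2 + 3.9]·29.89 = 4099 Pa.
Head loss h_f = ΔP/(ρg) = 4099/(871·9.81) = 0.480 m.

h_f ≈ 0.480 m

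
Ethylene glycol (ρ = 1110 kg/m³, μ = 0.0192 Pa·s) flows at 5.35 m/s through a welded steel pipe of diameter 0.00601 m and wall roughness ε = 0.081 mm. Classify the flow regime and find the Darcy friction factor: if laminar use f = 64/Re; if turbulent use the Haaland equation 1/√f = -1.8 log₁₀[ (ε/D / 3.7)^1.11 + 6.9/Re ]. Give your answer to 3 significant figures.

f ≈ 0.0344

Re = ρVD/μ = 1110·5.35·0.00601/0.0192 = 1859.
Re < 2300 → laminar, so f = 64/Re = 0.03443 (roughness is irrelevant in laminar flow).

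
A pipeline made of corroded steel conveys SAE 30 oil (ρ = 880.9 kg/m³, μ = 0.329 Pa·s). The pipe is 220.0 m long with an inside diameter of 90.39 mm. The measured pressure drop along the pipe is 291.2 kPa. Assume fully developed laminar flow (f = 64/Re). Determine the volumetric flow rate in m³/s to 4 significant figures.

Q ≈ 0.006592 m³/s

For laminar flow, f = 64/Re with Re = ρVD/μ, so Darcy-Weisbach reduces to ΔP = 32μLV/D². Solving for V: V = ΔP·D²/(32μL) = 2.912e+05·(0.09039)²/(32·0.329·220) = 1.027 m/s.
Check: Re = ρVD/μ = 880.9·1.027·0.09039/0.329 = 248.6 < 2300, so the laminar assumption holds.
Q = V·A = 1.027·(π/4·0.09039²) = 0.006592 m³/s = 0.006592 m³/s.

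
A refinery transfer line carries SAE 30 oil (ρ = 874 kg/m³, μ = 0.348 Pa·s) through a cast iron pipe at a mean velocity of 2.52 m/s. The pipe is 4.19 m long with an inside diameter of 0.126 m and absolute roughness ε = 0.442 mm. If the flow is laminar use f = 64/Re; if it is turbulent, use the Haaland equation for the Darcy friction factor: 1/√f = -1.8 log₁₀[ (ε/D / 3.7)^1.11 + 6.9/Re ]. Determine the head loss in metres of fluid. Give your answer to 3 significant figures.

h_f ≈ 0.864 m

Reynolds number Re = ρVD/μ = 874 · 2.52 · 0.126 / 0.348 = 797.4.
Re < 2300 → laminar flow, so f = 64/Re = 64/797.4 = 0.08026 (the turbulent correlation is not needed).
Darcy-Weisbach: ΔP = f(L/D)(ρV²/2) = 0.08026·(4.19/0.126)·(874·2.52²/2) = 0.08026·33.25·2775 = 7406 Pa.
Head loss h_f = ΔP/(ρg) = 7406/(874·9.81) = 0.864 m.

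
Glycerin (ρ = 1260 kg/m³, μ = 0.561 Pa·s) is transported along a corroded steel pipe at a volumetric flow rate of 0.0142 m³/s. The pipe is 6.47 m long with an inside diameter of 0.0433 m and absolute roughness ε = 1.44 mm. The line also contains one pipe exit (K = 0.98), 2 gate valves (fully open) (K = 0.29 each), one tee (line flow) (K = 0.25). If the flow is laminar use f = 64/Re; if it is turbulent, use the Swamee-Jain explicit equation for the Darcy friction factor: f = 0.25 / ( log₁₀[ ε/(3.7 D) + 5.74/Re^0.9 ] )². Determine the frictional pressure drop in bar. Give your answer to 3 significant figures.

ΔP ≈ 7.03 bar

Cross-sectional area A = πD²/4 = π(0.0433)²/4 = 0.001473 m²; mean velocity V = Q/A = 0.0142/0.001473 = 9.643 m/s.
Reynolds number Re = ρVD/μ = 1260 · 9.643 · 0.0433 / 0.561 = 937.8.
Re < 2300 → laminar flow, so f = 64/Re = 64/937.8 = 0.06824 (the turbulent correlation is not needed).
Total minor-loss coefficient ΣK = 1·0.98 + 2·0.29 + 1·0.25 = 1.81.
ΔP = [f·L/D + ΣK]·(ρV²/2) = [0.06824·6.47/0.0433 + 1.81]·(1260·9.643²/2) = [10.2 + 1.81]·5.858e+04 = 7.034e+05 Pa.
ΔP = 7.034e+05 Pa = 7.03 bar.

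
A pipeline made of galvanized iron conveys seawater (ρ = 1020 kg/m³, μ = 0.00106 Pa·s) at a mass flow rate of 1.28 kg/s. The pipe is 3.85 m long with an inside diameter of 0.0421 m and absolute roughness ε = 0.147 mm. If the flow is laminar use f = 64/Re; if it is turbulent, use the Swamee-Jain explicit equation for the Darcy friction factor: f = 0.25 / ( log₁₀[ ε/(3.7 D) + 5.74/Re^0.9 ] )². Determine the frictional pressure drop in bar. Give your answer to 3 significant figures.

ΔP ≈ 0.0116 bar

A = πD²/4 = π(0.0421)²/4 = 0.001392 m²; mean velocity V = ṁ/(ρA) = 1.28/(1020 · 0.001392) = 0.9015 m/s.
Reynolds number Re = ρVD/μ = 1020 · 0.9015 · 0.0421 / 0.00106 = 3.652e+04.
Re > 4000 → turbulent. Relative roughness ε/D = 0.000147/0.0421 = 0.00349. Swamee-Jain: f = 0.25/(log₁₀[0.00349/3.7 + 5.74/3.652e+04^0.9])² = 0.25/(log₁₀[0.000944 + 0.000449])² = 0.25/(-2.856)² = 0.03065.
Darcy-Weisbach: ΔP = f(L/D)(ρV²/2) = 0.03065·(3.85/0.0421)·(1020·0.9015²/2) = 0.03065·91.45·414.5 = 1162 Pa.
ΔP = 1162 Pa = 0.0116 bar.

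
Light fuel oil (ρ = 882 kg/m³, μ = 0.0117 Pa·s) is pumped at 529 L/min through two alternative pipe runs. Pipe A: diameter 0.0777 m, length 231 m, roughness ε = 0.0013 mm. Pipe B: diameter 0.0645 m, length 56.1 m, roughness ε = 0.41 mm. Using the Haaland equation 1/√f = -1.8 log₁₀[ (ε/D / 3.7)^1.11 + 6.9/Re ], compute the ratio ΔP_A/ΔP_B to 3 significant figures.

Pipe A: V = Q/A = 0.008817/0.004742 = 1.859 m/s; Re = 1.089e+04; ε/D = 1.67e-05; Haaland → f = 0.03019; ΔP_A = f(L/D)(ρV²/2) = 1.368e+05 Pa.
Pipe B: V = Q/A = 0.008817/0.003267 = 2.698 m/s; Re = 1.312e+04; ε/D = 0.00636; Haaland → f = 0.03772; ΔP_B = f(L/D)(ρV²/2) = 1.053e+05 Pa.
ΔP_A/ΔP_B = 1.368e+05/1.053e+05 = 1.30.

ΔP_A/ΔP_B ≈ 1.30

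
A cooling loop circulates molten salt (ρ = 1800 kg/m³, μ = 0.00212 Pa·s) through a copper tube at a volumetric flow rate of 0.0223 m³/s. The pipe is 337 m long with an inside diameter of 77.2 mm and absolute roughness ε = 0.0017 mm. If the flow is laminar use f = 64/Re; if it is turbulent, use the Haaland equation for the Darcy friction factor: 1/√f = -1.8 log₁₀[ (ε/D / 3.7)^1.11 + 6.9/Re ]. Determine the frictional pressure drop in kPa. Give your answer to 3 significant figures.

ΔP ≈ 1290 kPa

Cross-sectional area A = πD²/4 = π(0.0772)²/4 = 0.004681 m²; mean velocity V = Q/A = 0.0223/0.004681 = 4.764 m/s.
Reynolds number Re = ρVD/μ = 1800 · 4.764 · 0.0772 / 0.00212 = 3.123e+05.
Re > 4000 → turbulent. Relative roughness ε/D = 1.7e-06/0.0772 = 2.2e-05. Haaland: 1/√f = -1.8 log₁₀[(2.2e-05/3.7)^1.11 + 6.9/3.123e+05] = -1.8 log₁₀[1.58e-06 + 2.21e-05] = 8.326, so f = 0.01443.
Darcy-Weisbach: ΔP = f(L/D)(ρV²/2) = 0.01443·(337/0.0772)·(1800·4.764²/2) = 0.01443·4365·2.043e+04 = 1.286e+06 Pa.
ΔP = 1.286e+06 Pa = 1290 kPa.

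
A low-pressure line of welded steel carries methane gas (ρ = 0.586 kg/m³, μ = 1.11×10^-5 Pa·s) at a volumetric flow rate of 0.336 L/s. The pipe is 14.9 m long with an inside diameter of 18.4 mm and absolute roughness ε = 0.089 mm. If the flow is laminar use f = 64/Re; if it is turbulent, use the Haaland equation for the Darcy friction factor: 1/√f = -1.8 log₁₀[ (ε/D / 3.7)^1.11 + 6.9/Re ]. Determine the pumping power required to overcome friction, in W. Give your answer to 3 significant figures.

P ≈ 0.00664 W

Q = 0.336 L/s = 0.336/1000 = 0.000336 m³/s.
Cross-sectional area A = πD²/4 = π(0.0184)²/4 = 0.0002659 m²; mean velocity V = Q/A = 0.000336/0.0002659 = 1.264 m/s.
Reynolds number Re = ρVD/μ = 0.586 · 1.264 · 0.0184 / 1.11e-05 = 1227.
Re < 2300 → laminar flow, so f = 64/Re = 64/1227 = 0.05214 (the turbulent correlation is not needed).
Darcy-Weisbach: ΔP = f(L/D)(ρV²/2) = 0.05214·(14.9/0.0184)·(0.586·1.264²/2) = 0.05214·809.8·0.4678 = 19.75 Pa.
Pumping power P = QΔP = 0.000336·19.75 = 0.006637 W = 0.00664 W.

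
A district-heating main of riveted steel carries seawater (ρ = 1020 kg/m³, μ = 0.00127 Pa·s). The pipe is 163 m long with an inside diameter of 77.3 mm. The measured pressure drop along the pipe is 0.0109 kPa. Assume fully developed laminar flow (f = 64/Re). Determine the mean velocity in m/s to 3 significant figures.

For laminar flow, f = 64/Re with Re = ρVD/μ, so Darcy-Weisbach reduces to ΔP = 32μLV/D². Solving for V: V = ΔP·D²/(32μL) = 10.9·(0.0773)²/(32·0.00127·163) = 0.009832 m/s.
Check: Re = ρVD/μ = 1020·0.009832·0.0773/0.00127 = 610.4 < 2300, so the laminar assumption holds.

V ≈ 0.00983 m/s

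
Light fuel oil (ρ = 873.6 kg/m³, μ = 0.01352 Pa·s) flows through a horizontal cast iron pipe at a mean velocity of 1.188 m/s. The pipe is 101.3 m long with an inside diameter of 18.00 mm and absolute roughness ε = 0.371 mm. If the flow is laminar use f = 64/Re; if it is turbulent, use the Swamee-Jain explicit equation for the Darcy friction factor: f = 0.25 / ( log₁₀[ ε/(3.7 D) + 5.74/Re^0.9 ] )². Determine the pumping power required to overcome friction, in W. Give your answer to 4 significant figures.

Reynolds number Re = ρVD/μ = 873.6 · 1.188 · 0.018 / 0.0135 = 1382.
Re < 2300 → laminar flow, so f = 64/Re = 64/1382 = 0.04632 (the turbulent correlation is not needed).
Darcy-Weisbach: ΔP = f(L/D)(ρV²/2) = 0.04632·(101.3/0.018)·(873.6·1.188²/2) = 0.04632·5628·616.5 = 1.607e+05 Pa.
Q = V·A = 1.188·0.0002545 = 0.0003023 m³/s.
Pumping power P = QΔP = 0.0003023·1.607e+05 = 48.580 W = 48.58 W.

P ≈ 48.58 W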